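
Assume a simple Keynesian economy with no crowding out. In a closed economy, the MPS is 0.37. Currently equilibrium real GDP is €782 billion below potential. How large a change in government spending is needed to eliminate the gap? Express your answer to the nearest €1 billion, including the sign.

+€289 billion

MPC = 1 − MPS = 1 − 0.37 = 0.63.
Spending multiplier = 1/(1 − MPC) = 1/(1 − 0.63) = 1/0.37 ≈ 2.703.
Need ΔY = +€782 billion, so ΔG = ΔY/k = (+€782 billion) × 0.37 ≈ +€289 billion.
The government should increase government spending by €289 billion.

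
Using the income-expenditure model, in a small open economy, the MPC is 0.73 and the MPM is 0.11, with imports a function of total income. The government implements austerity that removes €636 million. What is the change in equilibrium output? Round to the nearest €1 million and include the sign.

−€1,674 million

Government-spending multiplier = 1/(1 − c + m) = 1/(1 − 0.73 + 0.11) = 1/0.38 ≈ 2.632.
ΔY = k × ΔG = (−€636 million) / 0.38 ≈ −€1,674 million.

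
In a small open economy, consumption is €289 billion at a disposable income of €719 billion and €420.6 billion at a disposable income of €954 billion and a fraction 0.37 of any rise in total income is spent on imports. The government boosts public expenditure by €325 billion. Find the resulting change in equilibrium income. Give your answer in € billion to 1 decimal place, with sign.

MPC = ΔC/ΔYd = (420.6 − 289)/(954 − 719) = 131.6/235 = 0.56.
Spending multiplier = 1/(1 − c + m) = 1/(1 − 0.56 + 0.37) = 1/0.81 ≈ 1.235.
ΔY = k × ΔG = (+€325 billion) / 0.81 ≈ +€401.2 billion.

+€401.2 billion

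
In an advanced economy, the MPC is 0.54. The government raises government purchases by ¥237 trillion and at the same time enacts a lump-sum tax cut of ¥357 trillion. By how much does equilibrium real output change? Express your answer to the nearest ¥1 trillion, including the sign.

+¥934 trillion

Expenditure multiplier = 1/(1 − MPC) = 1/(1 − 0.54) = 1/0.46 ≈ 2.174.
ΔG contributes k·ΔG = (+¥237 trillion) / 0.46 ≈ +¥515.2 trillion.
ΔT of −¥357 trillion changes first-round spending by −c·ΔT = +¥192.78 trillion, contributing k·(−c·ΔT) = (+¥192.78 trillion) / 0.46 ≈ +¥419.1 trillion.
Net ΔY = k(ΔG − c·ΔT) = (+¥429.78 trillion) / 0.46 ≈ +¥934 trillion.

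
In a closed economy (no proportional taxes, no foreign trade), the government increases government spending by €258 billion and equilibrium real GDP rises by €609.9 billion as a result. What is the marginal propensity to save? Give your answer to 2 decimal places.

Implied spending multiplier k = ΔY/ΔG = 609.9/258 ≈ 2.364.
Since k = 1/(1 − MPC), MPC = 1 − 1/k = 1 − ΔG/ΔY = 1 − 258/609.9 ≈ 0.58.
MPS = 1 − MPC = 0.42.

0.42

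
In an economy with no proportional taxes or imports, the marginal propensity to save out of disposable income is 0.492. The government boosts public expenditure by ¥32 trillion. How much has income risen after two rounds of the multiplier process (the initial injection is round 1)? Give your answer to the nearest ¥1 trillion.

MPC = 1 − MPS = 1 − 0.492 = 0.508.
Round 1 adds ΔG = ¥32 trillion; each later round is MPC = 0.508 times the previous.
After 2 rounds: 32 + 16.256 = ΔG·(1 − c^2)/(1 − c) = 32 × (1 − 0.258064)/0.492 ≈ ¥48 trillion.

¥48 trillion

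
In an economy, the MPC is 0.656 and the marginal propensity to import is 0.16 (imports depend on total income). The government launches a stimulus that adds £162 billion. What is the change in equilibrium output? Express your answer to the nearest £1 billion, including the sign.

Spending multiplier = 1/(1 − c + m) = 1/(1 − 0.656 + 0.16) = 1/0.504 ≈ 1.984.
ΔY = k × ΔG = (+£162 billion) / 0.504 ≈ +£321 billion.

+£321 billion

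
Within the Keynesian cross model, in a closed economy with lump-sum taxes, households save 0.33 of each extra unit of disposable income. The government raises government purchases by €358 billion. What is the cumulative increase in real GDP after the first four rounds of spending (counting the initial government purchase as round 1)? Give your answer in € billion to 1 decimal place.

MPC = 1 − MPS = 1 − 0.33 = 0.67.
Round 1 adds ΔG = €358 billion; each later round is MPC = 0.67 times the previous.
After 4 rounds: 358 + 239.86 + 160.7062 + 107.673154 = ΔG·(1 − c^4)/(1 − c) = 358 × (1 − 0.20151121)/0.33 ≈ €866.2 billion.

€866.2 billion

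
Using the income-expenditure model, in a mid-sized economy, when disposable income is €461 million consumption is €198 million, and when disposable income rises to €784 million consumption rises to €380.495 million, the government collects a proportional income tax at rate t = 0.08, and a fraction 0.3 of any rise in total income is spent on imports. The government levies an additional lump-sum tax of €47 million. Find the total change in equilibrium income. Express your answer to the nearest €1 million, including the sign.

−€34 million

MPC = ΔC/ΔYd = (380.495 − 198)/(784 − 461) = 182.495/323 = 0.565.
A lump-sum tax change of +€47 million shifts disposable income by −€47 million; first-round consumption changes by −c × ΔT = −0.565 × (+€47 million) = −€26.555 million.
Expenditure multiplier = 1/(1 − c(1−t) + m) = 1/(1 − 0.565×0.92 + 0.3) = 1/0.7802 ≈ 1.282.
The tax multiplier is −c × k ≈ −0.724, so ΔY = k × (−c·ΔT) = (−€26.555 million) / 0.7802 ≈ −€34 million.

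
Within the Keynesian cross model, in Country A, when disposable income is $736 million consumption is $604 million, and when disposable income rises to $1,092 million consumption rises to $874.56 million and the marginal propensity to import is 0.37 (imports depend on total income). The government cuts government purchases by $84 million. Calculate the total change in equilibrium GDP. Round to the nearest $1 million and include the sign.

MPC = ΔC/ΔYd = (874.56 − 604)/(1,092 − 736) = 270.56/356 = 0.76.
Expenditure multiplier = 1/(1 − c + m) = 1/(1 − 0.76 + 0.37) = 1/0.61 ≈ 1.639.
ΔY = k × ΔG = (−$84 million) / 0.61 ≈ −$138 million.

−$138 million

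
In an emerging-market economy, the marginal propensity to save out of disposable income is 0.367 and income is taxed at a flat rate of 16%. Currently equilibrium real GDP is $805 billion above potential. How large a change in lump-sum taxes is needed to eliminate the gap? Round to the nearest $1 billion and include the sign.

MPC = 1 − MPS = 1 − 0.367 = 0.633.
Spending multiplier = 1/(1 − c(1−t)) = 1/(1 − 0.633×0.84) = 1/0.46828 ≈ 2.135.
Tax multiplier = −c·k = −0.633/0.46828 ≈ −1.352. Need ΔY = −$805 billion, so ΔT = ΔY/(−c·k) = −(−$805 billion) × 0.46828 / 0.633 ≈ +$596 billion.
The government should raise lump-sum taxes by $596 billion.

+$596 billion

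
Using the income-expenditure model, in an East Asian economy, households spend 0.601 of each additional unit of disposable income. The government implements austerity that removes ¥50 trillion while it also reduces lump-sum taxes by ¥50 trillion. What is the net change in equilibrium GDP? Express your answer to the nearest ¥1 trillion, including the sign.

Expenditure multiplier = 1/(1 − MPC) = 1/(1 − 0.601) = 1/0.399 ≈ 2.506.
ΔG contributes k·ΔG = (−¥50 trillion) / 0.399 ≈ −¥125.3 trillion.
ΔT of −¥50 trillion changes first-round spending by −c·ΔT = +¥30.05 trillion, contributing k·(−c·ΔT) = (+¥30.05 trillion) / 0.399 ≈ +¥75.3 trillion.
With ΔG = ΔT and no other leakages, the balanced-budget multiplier is 1, so ΔY = ΔG = −¥50 trillion.

−¥50 trillion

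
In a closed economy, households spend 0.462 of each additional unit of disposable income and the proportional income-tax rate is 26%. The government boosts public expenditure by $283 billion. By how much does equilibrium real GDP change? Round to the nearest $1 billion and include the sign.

+$430 billion

Expenditure multiplier = 1/(1 − c(1−t)) = 1/(1 − 0.462×0.74) = 1/0.65812 ≈ 1.519.
ΔY = k × ΔG = (+$283 billion) / 0.65812 ≈ +$430 billion.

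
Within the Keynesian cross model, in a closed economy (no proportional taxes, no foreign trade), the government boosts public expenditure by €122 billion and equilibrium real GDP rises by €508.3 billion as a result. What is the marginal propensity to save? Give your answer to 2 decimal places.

0.24

Implied spending multiplier k = ΔY/ΔG = 508.3/122 ≈ 4.1664.
Since k = 1/(1 − MPC), MPC = 1 − 1/k = 1 − ΔG/ΔY = 1 − 122/508.3 ≈ 0.76.
MPS = 1 − MPC = 0.24.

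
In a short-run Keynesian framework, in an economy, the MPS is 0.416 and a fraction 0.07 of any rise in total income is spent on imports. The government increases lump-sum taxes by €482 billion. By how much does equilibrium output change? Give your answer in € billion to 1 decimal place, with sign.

MPC = 1 − MPS = 1 − 0.416 = 0.584.
A lump-sum tax change of +€482 billion shifts disposable income by −€482 billion; first-round consumption changes by −c × ΔT = −0.584 × (+€482 billion) = −€281.488 billion.
Expenditure multiplier = 1/(1 − c + m) = 1/(1 − 0.584 + 0.07) = 1/0.486 ≈ 2.058.
The tax multiplier is −c × k ≈ −1.202, so ΔY = k × (−c·ΔT) = (−€281.488 billion) / 0.486 ≈ −€579.2 billion.

−€579.2 billion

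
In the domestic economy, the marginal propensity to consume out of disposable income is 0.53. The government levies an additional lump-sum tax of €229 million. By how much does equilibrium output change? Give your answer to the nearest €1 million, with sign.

A lump-sum tax change of +€229 million shifts disposable income by −€229 million; first-round consumption changes by −c × ΔT = −0.53 × (+€229 million) = −€121.37 million.
Expenditure multiplier = 1/(1 − MPC) = 1/(1 − 0.53) = 1/0.47 ≈ 2.128.
The tax multiplier is −c × k ≈ −1.128, so ΔY = k × (−c·ΔT) = (−€121.37 million) / 0.47 ≈ −€258 million.

−€258 million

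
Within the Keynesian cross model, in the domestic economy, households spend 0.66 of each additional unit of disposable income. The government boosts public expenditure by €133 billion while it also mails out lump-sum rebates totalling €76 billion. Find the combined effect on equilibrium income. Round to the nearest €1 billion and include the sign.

+€539 billion

Expenditure multiplier = 1/(1 − MPC) = 1/(1 − 0.66) = 1/0.34 ≈ 2.941.
ΔG contributes k·ΔG = (+€133 billion) / 0.34 ≈ +€391.2 billion.
ΔT of −€76 billion changes first-round spending by −c·ΔT = +€50.16 billion, contributing k·(−c·ΔT) = (+€50.16 billion) / 0.34 ≈ +€147.5 billion.
Net ΔY = k(ΔG − c·ΔT) = (+€183.16 billion) / 0.34 ≈ +€539 billion.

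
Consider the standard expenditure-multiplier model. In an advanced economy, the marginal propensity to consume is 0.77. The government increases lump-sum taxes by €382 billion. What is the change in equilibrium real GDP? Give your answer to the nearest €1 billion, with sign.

−€1,279 billion

A lump-sum tax change of +€382 billion shifts disposable income by −€382 billion; first-round consumption changes by −c × ΔT = −0.77 × (+€382 billion) = −€294.14 billion.
Expenditure multiplier = 1/(1 − MPC) = 1/(1 − 0.77) = 1/0.23 ≈ 4.348.
The tax multiplier is −c × k ≈ −3.348, so ΔY = k × (−c·ΔT) = (−€294.14 billion) / 0.23 ≈ −€1,279 billion.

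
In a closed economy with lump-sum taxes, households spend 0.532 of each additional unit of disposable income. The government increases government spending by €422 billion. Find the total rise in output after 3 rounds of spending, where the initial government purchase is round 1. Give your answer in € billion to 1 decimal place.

Round 1 adds ΔG = €422 billion; each later round is MPC = 0.532 times the previous.
After 3 rounds: 422 + 224.504 + 119.436128 = ΔG·(1 − c^3)/(1 − c) = 422 × (1 − 0.150568768)/0.468 ≈ €765.9 billion.

€765.9 billion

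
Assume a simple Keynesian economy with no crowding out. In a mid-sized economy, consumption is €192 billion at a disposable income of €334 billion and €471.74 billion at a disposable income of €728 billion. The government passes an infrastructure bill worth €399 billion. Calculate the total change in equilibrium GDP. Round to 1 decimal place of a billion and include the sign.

+€1,375.9 billion

MPC = ΔC/ΔYd = (471.74 − 192)/(728 − 334) = 279.74/394 = 0.71.
Spending multiplier = 1/(1 − MPC) = 1/(1 − 0.71) = 1/0.29 ≈ 3.448.
ΔY = k × ΔG = (+€399 billion) / 0.29 ≈ +€1,375.9 billion.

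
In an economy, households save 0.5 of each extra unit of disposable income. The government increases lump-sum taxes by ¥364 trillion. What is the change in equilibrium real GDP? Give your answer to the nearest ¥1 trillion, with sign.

−¥364 trillion

MPC = 1 − MPS = 1 − 0.5 = 0.5.
A lump-sum tax change of +¥364 trillion shifts disposable income by −¥364 trillion; first-round consumption changes by −c × ΔT = −0.5 × (+¥364 trillion) = −¥182 trillion.
Expenditure multiplier = 1/(1 − MPC) = 1/(1 − 0.5) = 1/0.5 = 2.
The tax multiplier is −c × k = −1, so ΔY = k × (−c·ΔT) = (−¥182 trillion) / 0.5 = −¥364 trillion.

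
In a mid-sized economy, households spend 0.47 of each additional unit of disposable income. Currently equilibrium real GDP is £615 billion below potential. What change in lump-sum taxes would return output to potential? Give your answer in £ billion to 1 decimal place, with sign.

−£693.5 billion

Spending multiplier = 1/(1 − MPC) = 1/(1 − 0.47) = 1/0.53 ≈ 1.887.
Tax multiplier = −c·k = −0.47/0.53 ≈ −0.887. Need ΔY = +£615 billion, so ΔT = ΔY/(−c·k) = −(+£615 billion) × 0.53 / 0.47 ≈ −£693.5 billion.
The government should cut lump-sum taxes by £693.5 billion.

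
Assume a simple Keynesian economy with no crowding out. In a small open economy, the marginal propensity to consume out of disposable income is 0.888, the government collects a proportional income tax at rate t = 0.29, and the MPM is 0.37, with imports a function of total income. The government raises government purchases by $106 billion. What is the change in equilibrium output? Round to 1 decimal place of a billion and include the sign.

Expenditure multiplier = 1/(1 − c(1−t) + m) = 1/(1 − 0.888×0.71 + 0.37) = 1/0.73952 ≈ 1.352.
ΔY = k × ΔG = (+$106 billion) / 0.73952 ≈ +$143.3 billion.

+$143.3 billion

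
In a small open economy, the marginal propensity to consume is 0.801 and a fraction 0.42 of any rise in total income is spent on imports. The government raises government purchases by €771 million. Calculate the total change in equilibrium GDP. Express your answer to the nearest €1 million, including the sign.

Expenditure multiplier = 1/(1 − c + m) = 1/(1 − 0.801 + 0.42) = 1/0.619 ≈ 1.616.
ΔY = k × ΔG = (+€771 million) / 0.619 ≈ +€1,246 million.

+€1,246 million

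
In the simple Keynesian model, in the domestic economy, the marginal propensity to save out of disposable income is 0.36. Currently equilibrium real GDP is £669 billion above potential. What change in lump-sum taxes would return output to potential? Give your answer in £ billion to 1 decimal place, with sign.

MPC = 1 − MPS = 1 − 0.36 = 0.64.
Spending multiplier = 1/(1 − MPC) = 1/(1 − 0.64) = 1/0.36 ≈ 2.778.
Tax multiplier = −c·k = −0.64/0.36 ≈ −1.778. Need ΔY = −£669 billion, so ΔT = ΔY/(−c·k) = −(−£669 billion) × 0.36 / 0.64 ≈ +£376.3 billion.
The government should raise lump-sum taxes by £376.3 billion.

+£376.3 billion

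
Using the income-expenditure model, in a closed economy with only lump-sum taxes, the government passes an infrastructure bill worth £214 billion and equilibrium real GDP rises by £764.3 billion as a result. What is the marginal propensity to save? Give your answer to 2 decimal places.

Implied spending multiplier k = ΔY/ΔG = 764.3/214 ≈ 3.5715.
Since k = 1/(1 − MPC), MPC = 1 − 1/k = 1 − ΔG/ΔY = 1 − 214/764.3 ≈ 0.72.
MPS = 1 − MPC = 0.28.

0.28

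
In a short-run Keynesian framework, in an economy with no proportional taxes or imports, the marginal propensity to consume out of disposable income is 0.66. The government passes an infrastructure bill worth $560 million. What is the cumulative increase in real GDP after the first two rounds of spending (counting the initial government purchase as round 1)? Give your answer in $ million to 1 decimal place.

$929.6 million

Round 1 adds ΔG = $560 million; each later round is MPC = 0.66 times the previous.
After 2 rounds: 560 + 369.6 = ΔG·(1 − c^2)/(1 − c) = 560 × (1 − 0.4356)/0.34 = $929.6 million.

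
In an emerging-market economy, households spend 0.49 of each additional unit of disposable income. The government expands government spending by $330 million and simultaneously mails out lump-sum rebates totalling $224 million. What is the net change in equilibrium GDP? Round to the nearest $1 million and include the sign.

Expenditure multiplier = 1/(1 − MPC) = 1/(1 − 0.49) = 1/0.51 ≈ 1.961.
ΔG contributes k·ΔG = (+$330 million) / 0.51 ≈ +$647.1 million.
ΔT of −$224 million changes first-round spending by −c·ΔT = +$109.76 million, contributing k·(−c·ΔT) = (+$109.76 million) / 0.51 ≈ +$215.2 million.
Net ΔY = k(ΔG − c·ΔT) = (+$439.76 million) / 0.51 ≈ +$862 million.

+$862 million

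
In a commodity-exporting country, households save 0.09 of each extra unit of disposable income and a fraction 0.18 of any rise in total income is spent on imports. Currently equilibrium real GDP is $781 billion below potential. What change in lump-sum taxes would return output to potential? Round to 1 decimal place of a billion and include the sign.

−$231.7 billion

MPC = 1 − MPS = 1 − 0.09 = 0.91.
Spending multiplier = 1/(1 − c + m) = 1/(1 − 0.91 + 0.18) = 1/0.27 ≈ 3.704.
Tax multiplier = −c·k = −0.91/0.27 ≈ −3.37. Need ΔY = +$781 billion, so ΔT = ΔY/(−c·k) = −(+$781 billion) × 0.27 / 0.91 ≈ −$231.7 billion.
The government should cut lump-sum taxes by $231.7 billion.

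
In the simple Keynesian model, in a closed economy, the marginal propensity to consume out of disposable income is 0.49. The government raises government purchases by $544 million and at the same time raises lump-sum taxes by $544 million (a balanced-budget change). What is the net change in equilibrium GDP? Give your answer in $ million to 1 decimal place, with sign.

Expenditure multiplier = 1/(1 − MPC) = 1/(1 − 0.49) = 1/0.51 ≈ 1.961.
ΔG contributes k·ΔG = (+$544 million) / 0.51 ≈ +$1,066.7 million.
ΔT of +$544 million changes first-round spending by −c·ΔT = −$266.56 million, contributing k·(−c·ΔT) = (−$266.56 million) / 0.51 ≈ −$522.7 million.
With ΔG = ΔT and no other leakages, the balanced-budget multiplier is 1, so ΔY = ΔG = +$544 million.

+$544.0 million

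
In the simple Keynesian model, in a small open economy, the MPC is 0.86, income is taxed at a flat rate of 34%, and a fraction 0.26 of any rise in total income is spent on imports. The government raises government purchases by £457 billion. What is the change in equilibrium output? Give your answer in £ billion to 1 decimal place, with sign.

+£660.0 billion

Government-spending multiplier = 1/(1 − c(1−t) + m) = 1/(1 − 0.86×0.66 + 0.26) = 1/0.6924 ≈ 1.444.
ΔY = k × ΔG = (+£457 billion) / 0.6924 ≈ +£660 billion.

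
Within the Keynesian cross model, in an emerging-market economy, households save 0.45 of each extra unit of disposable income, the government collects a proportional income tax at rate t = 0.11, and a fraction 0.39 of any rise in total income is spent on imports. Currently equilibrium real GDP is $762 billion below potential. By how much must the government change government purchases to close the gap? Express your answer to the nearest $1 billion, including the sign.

MPC = 1 − MPS = 1 − 0.45 = 0.55.
Spending multiplier = 1/(1 − c(1−t) + m) = 1/(1 − 0.55×0.89 + 0.39) = 1/0.9005 ≈ 1.11.
Need ΔY = +$762 billion, so ΔG = ΔY/k = (+$762 billion) × 0.9005 ≈ +$686 billion.
The government should increase government purchases by $686 billion.

+$686 billion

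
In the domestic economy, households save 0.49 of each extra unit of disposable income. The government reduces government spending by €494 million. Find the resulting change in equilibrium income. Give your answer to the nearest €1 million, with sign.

MPC = 1 − MPS = 1 − 0.49 = 0.51.
Government-spending multiplier = 1/(1 − MPC) = 1/(1 − 0.51) = 1/0.49 ≈ 2.041.
ΔY = k × ΔG = (−€494 million) / 0.49 ≈ −€1,008 million.

−€1,008 million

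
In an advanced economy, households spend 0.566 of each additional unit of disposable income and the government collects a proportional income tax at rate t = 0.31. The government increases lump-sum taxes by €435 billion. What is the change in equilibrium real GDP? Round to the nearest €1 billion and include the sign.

A lump-sum tax change of +€435 billion shifts disposable income by −€435 billion; first-round consumption changes by −c × ΔT = −0.566 × (+€435 billion) = −€246.21 billion.
Expenditure multiplier = 1/(1 − c(1−t)) = 1/(1 − 0.566×0.69) = 1/0.60946 ≈ 1.641.
The tax multiplier is −c × k ≈ −0.929, so ΔY = k × (−c·ΔT) = (−€246.21 billion) / 0.60946 ≈ −€404 billion.

−€404 billion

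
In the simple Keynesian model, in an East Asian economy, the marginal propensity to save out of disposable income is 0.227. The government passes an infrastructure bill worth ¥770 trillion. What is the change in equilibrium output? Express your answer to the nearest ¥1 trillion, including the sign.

+¥3,392 trillion

MPC = 1 − MPS = 1 − 0.227 = 0.773.
Government-spending multiplier = 1/(1 − MPC) = 1/(1 − 0.773) = 1/0.227 ≈ 4.405.
ΔY = k × ΔG = (+¥770 trillion) / 0.227 ≈ +¥3,392 trillion.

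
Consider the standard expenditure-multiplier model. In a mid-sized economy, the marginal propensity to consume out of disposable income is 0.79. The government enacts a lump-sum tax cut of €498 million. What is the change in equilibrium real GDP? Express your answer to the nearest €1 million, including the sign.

A lump-sum tax change of −€498 million shifts disposable income by +€498 million; first-round consumption changes by −c × ΔT = −0.79 × (−€498 million) = +€393.42 million.
Expenditure multiplier = 1/(1 − MPC) = 1/(1 − 0.79) = 1/0.21 ≈ 4.762.
The tax multiplier is −c × k ≈ −3.762, so ΔY = k × (−c·ΔT) = (+€393.42 million) / 0.21 ≈ +€1,873 million.

+€1,873 million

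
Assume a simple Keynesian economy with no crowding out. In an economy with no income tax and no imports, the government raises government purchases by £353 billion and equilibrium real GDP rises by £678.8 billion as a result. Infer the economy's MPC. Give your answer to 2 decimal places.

Implied spending multiplier k = ΔY/ΔG = 678.8/353 ≈ 1.9229.
Since k = 1/(1 − MPC), MPC = 1 − 1/k = 1 − ΔG/ΔY = 1 − 353/678.8 ≈ 0.48.

0.48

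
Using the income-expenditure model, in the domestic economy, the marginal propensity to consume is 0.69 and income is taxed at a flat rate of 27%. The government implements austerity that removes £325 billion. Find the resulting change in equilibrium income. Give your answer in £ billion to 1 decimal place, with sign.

Spending multiplier = 1/(1 − c(1−t)) = 1/(1 − 0.69×0.73) = 1/0.4963 ≈ 2.015.
ΔY = k × ΔG = (−£325 billion) / 0.4963 ≈ −£654.8 billion.

−£654.8 billion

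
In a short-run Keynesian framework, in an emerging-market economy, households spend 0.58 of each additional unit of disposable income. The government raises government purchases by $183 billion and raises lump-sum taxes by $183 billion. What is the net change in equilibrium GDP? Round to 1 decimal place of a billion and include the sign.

+$183.0 billion

Expenditure multiplier = 1/(1 − MPC) = 1/(1 − 0.58) = 1/0.42 ≈ 2.381.
ΔG contributes k·ΔG = (+$183 billion) / 0.42 ≈ +$435.7 billion.
ΔT of +$183 billion changes first-round spending by −c·ΔT = −$106.14 billion, contributing k·(−c·ΔT) = (−$106.14 billion) / 0.42 ≈ −$252.7 billion.
With ΔG = ΔT and no other leakages, the balanced-budget multiplier is 1, so ΔY = ΔG = +$183 billion.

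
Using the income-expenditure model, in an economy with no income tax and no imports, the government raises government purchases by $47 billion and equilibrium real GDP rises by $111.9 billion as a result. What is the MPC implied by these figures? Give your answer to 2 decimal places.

Implied spending multiplier k = ΔY/ΔG = 111.9/47 ≈ 2.3809.
Since k = 1/(1 − MPC), MPC = 1 − 1/k = 1 − ΔG/ΔY = 1 − 47/111.9 ≈ 0.58.

0.58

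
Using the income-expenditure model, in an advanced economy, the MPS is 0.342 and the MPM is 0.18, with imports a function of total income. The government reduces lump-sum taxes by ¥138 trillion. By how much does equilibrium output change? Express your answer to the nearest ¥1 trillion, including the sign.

+¥174 trillion

MPC = 1 − MPS = 1 − 0.342 = 0.658.
A lump-sum tax change of −¥138 trillion shifts disposable income by +¥138 trillion; first-round consumption changes by −c × ΔT = −0.658 × (−¥138 trillion) = +¥90.804 trillion.
Expenditure multiplier = 1/(1 − c + m) = 1/(1 − 0.658 + 0.18) = 1/0.522 ≈ 1.916.
The tax multiplier is −c × k ≈ −1.261, so ΔY = k × (−c·ΔT) = (+¥90.804 trillion) / 0.522 ≈ +¥174 trillion.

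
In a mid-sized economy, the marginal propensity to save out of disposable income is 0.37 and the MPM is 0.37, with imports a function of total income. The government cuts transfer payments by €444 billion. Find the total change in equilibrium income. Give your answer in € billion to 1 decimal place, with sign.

MPC = 1 − MPS = 1 − 0.37 = 0.63.
The transfer change shifts disposable income by −€444 billion, so first-round consumption changes by c·ΔTR = 0.63 × (−€444 billion) = −€279.72 billion.
Expenditure multiplier = 1/(1 − c + m) = 1/(1 − 0.63 + 0.37) = 1/0.74 ≈ 1.351.
The transfer multiplier is c × k ≈ 0.851, so ΔY = k × (c·ΔTR) = (−€279.72 billion) / 0.74 = −€378 billion.

−€378.0 billion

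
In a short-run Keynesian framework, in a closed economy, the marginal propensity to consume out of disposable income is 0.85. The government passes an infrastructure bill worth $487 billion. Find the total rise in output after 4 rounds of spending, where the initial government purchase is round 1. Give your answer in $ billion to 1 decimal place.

Round 1 adds ΔG = $487 billion; each later round is MPC = 0.85 times the previous.
After 4 rounds: 487 + 413.95 + 351.8575 + 299.078875 = ΔG·(1 − c^4)/(1 − c) = 487 × (1 − 0.52200625)/0.15 ≈ $1,551.9 billion.

$1,551.9 billion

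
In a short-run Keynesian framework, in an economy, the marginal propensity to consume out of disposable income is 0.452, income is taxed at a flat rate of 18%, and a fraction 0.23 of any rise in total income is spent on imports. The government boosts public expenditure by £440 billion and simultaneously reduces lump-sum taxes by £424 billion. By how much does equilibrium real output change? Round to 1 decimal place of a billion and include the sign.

+£735.0 billion

Expenditure multiplier = 1/(1 − c(1−t) + m) = 1/(1 − 0.452×0.82 + 0.23) = 1/0.85936 ≈ 1.164.
ΔG contributes k·ΔG = (+£440 billion) / 0.85936 ≈ +£512 billion.
ΔT of −£424 billion changes first-round spending by −c·ΔT = +£191.648 billion, contributing k·(−c·ΔT) = (+£191.648 billion) / 0.85936 ≈ +£223 billion.
Net ΔY = k(ΔG − c·ΔT) = (+£631.648 billion) / 0.85936 ≈ +£735 billion.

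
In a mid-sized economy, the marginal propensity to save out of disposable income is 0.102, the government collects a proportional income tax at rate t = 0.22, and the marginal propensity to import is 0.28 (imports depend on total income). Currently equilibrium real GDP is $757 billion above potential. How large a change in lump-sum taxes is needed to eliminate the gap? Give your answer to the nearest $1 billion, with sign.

MPC = 1 − MPS = 1 − 0.102 = 0.898.
Spending multiplier = 1/(1 − c(1−t) + m) = 1/(1 − 0.898×0.78 + 0.28) = 1/0.57956 ≈ 1.725.
Tax multiplier = −c·k = −0.898/0.57956 ≈ −1.549. Need ΔY = −$757 billion, so ΔT = ΔY/(−c·k) = −(−$757 billion) × 0.57956 / 0.898 ≈ +$489 billion.
The government should raise lump-sum taxes by $489 billion.

+$489 billion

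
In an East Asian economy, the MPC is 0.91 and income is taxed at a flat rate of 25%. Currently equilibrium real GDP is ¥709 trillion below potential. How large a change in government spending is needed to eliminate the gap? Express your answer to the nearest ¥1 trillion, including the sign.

Spending multiplier = 1/(1 − c(1−t)) = 1/(1 − 0.91×0.75) = 1/0.3175 ≈ 3.15.
Need ΔY = +¥709 trillion, so ΔG = ΔY/k = (+¥709 trillion) × 0.3175 ≈ +¥225 trillion.
The government should increase government spending by ¥225 trillion.

+¥225 trillion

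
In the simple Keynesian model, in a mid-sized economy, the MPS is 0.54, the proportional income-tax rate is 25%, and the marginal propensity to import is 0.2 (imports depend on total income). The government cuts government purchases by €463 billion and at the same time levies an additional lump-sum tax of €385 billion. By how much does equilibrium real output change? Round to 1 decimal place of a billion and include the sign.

−€748.7 billion

MPC = 1 − MPS = 1 − 0.54 = 0.46.
Expenditure multiplier = 1/(1 − c(1−t) + m) = 1/(1 − 0.46×0.75 + 0.2) = 1/0.855 ≈ 1.17.
ΔG contributes k·ΔG = (−€463 billion) / 0.855 ≈ −€541.5 billion.
ΔT of +€385 billion changes first-round spending by −c·ΔT = −€177.1 billion, contributing k·(−c·ΔT) = (−€177.1 billion) / 0.855 ≈ −€207.1 billion.
Net ΔY = k(ΔG − c·ΔT) = (−€640.1 billion) / 0.855 ≈ −€748.7 billion.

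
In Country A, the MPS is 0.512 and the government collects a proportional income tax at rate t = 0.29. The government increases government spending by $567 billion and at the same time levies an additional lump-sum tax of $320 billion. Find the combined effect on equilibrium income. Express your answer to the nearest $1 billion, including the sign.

MPC = 1 − MPS = 1 − 0.512 = 0.488.
Expenditure multiplier = 1/(1 − c(1−t)) = 1/(1 − 0.488×0.71) = 1/0.65352 ≈ 1.53.
ΔG contributes k·ΔG = (+$567 billion) / 0.65352 ≈ +$867.6 billion.
ΔT of +$320 billion changes first-round spending by −c·ΔT = −$156.16 billion, contributing k·(−c·ΔT) = (−$156.16 billion) / 0.65352 ≈ −$239 billion.
Net ΔY = k(ΔG − c·ΔT) = (+$410.84 billion) / 0.65352 ≈ +$629 billion.

+$629 billion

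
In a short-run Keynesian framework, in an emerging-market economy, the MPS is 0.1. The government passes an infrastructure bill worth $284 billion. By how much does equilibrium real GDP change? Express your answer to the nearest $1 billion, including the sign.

+$2,840 billion

MPC = 1 − MPS = 1 − 0.1 = 0.9.
Government-spending multiplier = 1/(1 − MPC) = 1/(1 − 0.9) = 1/0.1 = 10.
ΔY = k × ΔG = (+$284 billion) / 0.1 = +$2,840 billion.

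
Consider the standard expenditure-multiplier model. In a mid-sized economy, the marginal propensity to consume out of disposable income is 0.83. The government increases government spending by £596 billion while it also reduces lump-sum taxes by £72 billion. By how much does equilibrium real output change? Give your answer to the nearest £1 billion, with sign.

Expenditure multiplier = 1/(1 − MPC) = 1/(1 − 0.83) = 1/0.17 ≈ 5.882.
ΔG contributes k·ΔG = (+£596 billion) / 0.17 ≈ +£3,505.9 billion.
ΔT of −£72 billion changes first-round spending by −c·ΔT = +£59.76 billion, contributing k·(−c·ΔT) = (+£59.76 billion) / 0.17 ≈ +£351.5 billion.
Net ΔY = k(ΔG − c·ΔT) = (+£655.76 billion) / 0.17 ≈ +£3,857 billion.

+£3,857 billion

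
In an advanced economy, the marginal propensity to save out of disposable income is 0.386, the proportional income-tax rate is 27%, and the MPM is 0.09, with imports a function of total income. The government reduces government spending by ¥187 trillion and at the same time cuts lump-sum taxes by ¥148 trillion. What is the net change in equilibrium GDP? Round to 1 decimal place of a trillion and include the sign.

−¥149.8 trillion

MPC = 1 − MPS = 1 − 0.386 = 0.614.
Expenditure multiplier = 1/(1 − c(1−t) + m) = 1/(1 − 0.614×0.73 + 0.09) = 1/0.64178 ≈ 1.558.
ΔG contributes k·ΔG = (−¥187 trillion) / 0.64178 ≈ −¥291.4 trillion.
ΔT of −¥148 trillion changes first-round spending by −c·ΔT = +¥90.872 trillion, contributing k·(−c·ΔT) = (+¥90.872 trillion) / 0.64178 ≈ +¥141.6 trillion.
Net ΔY = k(ΔG − c·ΔT) = (−¥96.128 trillion) / 0.64178 ≈ −¥149.8 trillion.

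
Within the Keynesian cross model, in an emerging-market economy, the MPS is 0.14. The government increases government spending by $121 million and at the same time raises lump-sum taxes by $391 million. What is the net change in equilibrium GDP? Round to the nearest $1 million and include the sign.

−$1,538 million

MPC = 1 − MPS = 1 − 0.14 = 0.86.
Expenditure multiplier = 1/(1 − MPC) = 1/(1 − 0.86) = 1/0.14 ≈ 7.143.
ΔG contributes k·ΔG = (+$121 million) / 0.14 ≈ +$864.3 million.
ΔT of +$391 million changes first-round spending by −c·ΔT = −$336.26 million, contributing k·(−c·ΔT) = (−$336.26 million) / 0.14 ≈ −$2,401.9 million.
Net ΔY = k(ΔG − c·ΔT) = (−$215.26 million) / 0.14 ≈ −$1,538 million.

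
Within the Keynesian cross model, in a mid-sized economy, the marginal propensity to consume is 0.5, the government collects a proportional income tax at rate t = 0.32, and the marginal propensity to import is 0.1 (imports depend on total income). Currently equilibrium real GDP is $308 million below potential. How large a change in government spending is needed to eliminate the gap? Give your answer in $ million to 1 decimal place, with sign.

+$234.1 million

Spending multiplier = 1/(1 − c(1−t) + m) = 1/(1 − 0.5×0.68 + 0.1) = 1/0.76 ≈ 1.316.
Need ΔY = +$308 million, so ΔG = ΔY/k = (+$308 million) × 0.76 ≈ +$234.1 million.
The government should increase government spending by $234.1 million.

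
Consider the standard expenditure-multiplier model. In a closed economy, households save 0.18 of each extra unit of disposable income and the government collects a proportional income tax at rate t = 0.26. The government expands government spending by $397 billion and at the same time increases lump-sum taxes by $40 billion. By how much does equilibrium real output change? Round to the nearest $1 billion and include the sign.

MPC = 1 − MPS = 1 − 0.18 = 0.82.
Expenditure multiplier = 1/(1 − c(1−t)) = 1/(1 − 0.82×0.74) = 1/0.3932 ≈ 2.543.
ΔG contributes k·ΔG = (+$397 billion) / 0.3932 ≈ +$1,009.7 billion.
ΔT of +$40 billion changes first-round spending by −c·ΔT = −$32.8 billion, contributing k·(−c·ΔT) = (−$32.8 billion) / 0.3932 ≈ −$83.4 billion.
Net ΔY = k(ΔG − c·ΔT) = (+$364.2 billion) / 0.3932 ≈ +$926 billion.

+$926 billion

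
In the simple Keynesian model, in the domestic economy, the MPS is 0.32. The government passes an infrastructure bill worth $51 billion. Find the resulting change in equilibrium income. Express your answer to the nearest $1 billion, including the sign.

+$159 billion

MPC = 1 − MPS = 1 − 0.32 = 0.68.
Government-spending multiplier = 1/(1 − MPC) = 1/(1 − 0.68) = 1/0.32 = 3.125.
ΔY = k × ΔG = (+$51 billion) / 0.32 ≈ +$159 billion.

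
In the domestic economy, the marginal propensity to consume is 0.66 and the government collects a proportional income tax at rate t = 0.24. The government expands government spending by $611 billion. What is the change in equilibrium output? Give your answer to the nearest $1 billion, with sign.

Government-spending multiplier = 1/(1 − c(1−t)) = 1/(1 − 0.66×0.76) = 1/0.4984 ≈ 2.006.
ΔY = k × ΔG = (+$611 billion) / 0.4984 ≈ +$1,226 billion.

+$1,226 billion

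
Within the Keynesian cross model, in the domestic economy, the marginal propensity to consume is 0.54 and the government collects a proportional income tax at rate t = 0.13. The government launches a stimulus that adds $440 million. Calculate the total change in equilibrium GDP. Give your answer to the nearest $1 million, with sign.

Spending multiplier = 1/(1 − c(1−t)) = 1/(1 − 0.54×0.87) = 1/0.5302 ≈ 1.886.
ΔY = k × ΔG = (+$440 million) / 0.5302 ≈ +$830 million.

+$830 million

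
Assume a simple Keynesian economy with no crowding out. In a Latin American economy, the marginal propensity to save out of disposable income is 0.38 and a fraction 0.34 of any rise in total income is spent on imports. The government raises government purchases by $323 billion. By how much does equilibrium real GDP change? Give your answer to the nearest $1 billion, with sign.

+$449 billion

MPC = 1 − MPS = 1 − 0.38 = 0.62.
Government-spending multiplier = 1/(1 − c + m) = 1/(1 − 0.62 + 0.34) = 1/0.72 ≈ 1.389.
ΔY = k × ΔG = (+$323 billion) / 0.72 ≈ +$449 billion.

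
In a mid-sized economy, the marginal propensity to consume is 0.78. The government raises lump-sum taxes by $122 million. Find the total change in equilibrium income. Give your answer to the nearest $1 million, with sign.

A lump-sum tax change of +$122 million shifts disposable income by −$122 million; first-round consumption changes by −c × ΔT = −0.78 × (+$122 million) = −$95.16 million.
Expenditure multiplier = 1/(1 − MPC) = 1/(1 − 0.78) = 1/0.22 ≈ 4.545.
The tax multiplier is −c × k ≈ −3.545, so ΔY = k × (−c·ΔT) = (−$95.16 million) / 0.22 ≈ −$433 million.

−$433 million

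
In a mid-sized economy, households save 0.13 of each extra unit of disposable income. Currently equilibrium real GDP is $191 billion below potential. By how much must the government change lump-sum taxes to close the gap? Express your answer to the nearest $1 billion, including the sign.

MPC = 1 − MPS = 1 − 0.13 = 0.87.
Spending multiplier = 1/(1 − MPC) = 1/(1 − 0.87) = 1/0.13 ≈ 7.692.
Tax multiplier = −c·k = −0.87/0.13 ≈ −6.692. Need ΔY = +$191 billion, so ΔT = ΔY/(−c·k) = −(+$191 billion) × 0.13 / 0.87 ≈ −$29 billion.
The government should cut lump-sum taxes by $29 billion.

−$29 billion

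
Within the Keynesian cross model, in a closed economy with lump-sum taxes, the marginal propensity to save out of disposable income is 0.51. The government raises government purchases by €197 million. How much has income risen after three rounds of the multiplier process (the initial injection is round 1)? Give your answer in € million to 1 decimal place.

MPC = 1 − MPS = 1 − 0.51 = 0.49.
Round 1 adds ΔG = €197 million; each later round is MPC = 0.49 times the previous.
After 3 rounds: 197 + 96.53 + 47.2997 = ΔG·(1 − c^3)/(1 − c) = 197 × (1 − 0.117649)/0.51 ≈ €340.8 million.

€340.8 million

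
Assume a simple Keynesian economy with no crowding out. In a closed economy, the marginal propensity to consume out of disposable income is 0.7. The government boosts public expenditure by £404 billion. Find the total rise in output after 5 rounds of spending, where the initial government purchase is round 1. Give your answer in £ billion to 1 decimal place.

Round 1 adds ΔG = £404 billion; each later round is MPC = 0.7 times the previous.
After 5 rounds: 404 + 282.8 + 197.96 + 138.572 + 97.0004 = ΔG·(1 − c^5)/(1 − c) = 404 × (1 − 0.16807)/0.3 ≈ £1,120.3 billion.

£1,120.3 billion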